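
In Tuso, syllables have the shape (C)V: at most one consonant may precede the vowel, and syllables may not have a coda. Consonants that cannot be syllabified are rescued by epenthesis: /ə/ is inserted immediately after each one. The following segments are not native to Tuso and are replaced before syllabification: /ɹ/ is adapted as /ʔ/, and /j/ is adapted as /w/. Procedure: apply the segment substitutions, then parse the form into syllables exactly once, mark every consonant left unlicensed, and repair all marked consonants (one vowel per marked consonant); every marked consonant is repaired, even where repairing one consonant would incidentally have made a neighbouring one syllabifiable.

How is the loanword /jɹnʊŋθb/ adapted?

Substitution: /j/ → /w/, /ɹ/ → /ʔ/, giving /wʔnʊŋθb/.
Syllabifying with onset maximization leaves /w/, /ʔ/, /ŋ/, /θ/, /b/ stranded (no codas are permitted; onsets are limited to one consonant).
Each unlicensed consonant becomes the onset of a new syllable: /w/ → /wə/, /ʔ/ → /ʔə/, /ŋ/ → /ŋə/, /θ/ → /θə/, /b/ → /bə/.

wəʔənʊŋəθəbə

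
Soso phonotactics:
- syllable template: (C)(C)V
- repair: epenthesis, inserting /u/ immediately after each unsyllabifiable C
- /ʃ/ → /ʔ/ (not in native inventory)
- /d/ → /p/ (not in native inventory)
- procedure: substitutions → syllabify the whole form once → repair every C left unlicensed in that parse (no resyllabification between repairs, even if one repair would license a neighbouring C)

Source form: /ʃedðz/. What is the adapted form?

Substitution: /ʃ/ → /ʔ/, /d/ → /p/, giving /ʔepðz/.
Syllabifying with onset maximization leaves /p/, /ð/, /z/ stranded (no codas are permitted; onsets may contain at most 2 consonants).
Each unlicensed consonant becomes the onset of a new syllable: /p/ → /pu/, /ð/ → /ðu/, /z/ → /zu/.

ʔepuðuzu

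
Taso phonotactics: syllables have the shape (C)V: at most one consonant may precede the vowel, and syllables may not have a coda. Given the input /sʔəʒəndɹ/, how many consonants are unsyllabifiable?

4

Under (C)V, the unsyllabifiable consonants are /s/, /n/, /d/, /ɹ/ (no codas are permitted; onsets are limited to one consonant).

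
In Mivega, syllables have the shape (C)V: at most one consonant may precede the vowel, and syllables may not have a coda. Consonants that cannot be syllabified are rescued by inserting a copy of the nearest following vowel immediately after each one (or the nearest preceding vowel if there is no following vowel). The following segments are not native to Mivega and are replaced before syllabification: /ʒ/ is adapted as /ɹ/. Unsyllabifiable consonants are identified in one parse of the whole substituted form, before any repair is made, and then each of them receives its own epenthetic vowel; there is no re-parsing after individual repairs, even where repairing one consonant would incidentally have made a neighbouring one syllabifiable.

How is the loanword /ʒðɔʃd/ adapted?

Substitution: /ʒ/ → /ɹ/, giving /ɹðɔʃd/.
Syllabifying with onset maximization leaves /ɹ/, /ʃ/, /d/ stranded (no codas are permitted; onsets are limited to one consonant).
Epenthesis after each stranded consonant: /ɹ/ → /ɹɔ/, /ʃ/ → /ʃɔ/, /d/ → /dɔ/.

ɹɔðɔʃɔdɔ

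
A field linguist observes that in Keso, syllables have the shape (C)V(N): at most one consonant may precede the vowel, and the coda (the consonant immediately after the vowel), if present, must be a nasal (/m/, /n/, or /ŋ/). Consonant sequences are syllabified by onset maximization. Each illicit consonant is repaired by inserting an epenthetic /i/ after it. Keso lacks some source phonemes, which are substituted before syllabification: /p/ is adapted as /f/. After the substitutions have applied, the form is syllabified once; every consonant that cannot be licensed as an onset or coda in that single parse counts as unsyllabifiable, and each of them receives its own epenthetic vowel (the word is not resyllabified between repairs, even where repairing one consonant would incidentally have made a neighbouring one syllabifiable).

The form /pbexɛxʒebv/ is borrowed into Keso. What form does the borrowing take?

fibexɛxiʒebivi

Substitution: /p/ → /f/, giving /fbexɛxʒebv/.
The consonants /f/, /x/, /b/, /v/ cannot be parsed into a legal (C)V(N) syllable (only a nasal (/m/, /n/, or /ŋ/) is licensed in coda position; onsets are limited to one consonant).
Epenthesis after each stranded consonant: /f/ → /fi/, /x/ → /xi/, /b/ → /bi/, /v/ → /vi/.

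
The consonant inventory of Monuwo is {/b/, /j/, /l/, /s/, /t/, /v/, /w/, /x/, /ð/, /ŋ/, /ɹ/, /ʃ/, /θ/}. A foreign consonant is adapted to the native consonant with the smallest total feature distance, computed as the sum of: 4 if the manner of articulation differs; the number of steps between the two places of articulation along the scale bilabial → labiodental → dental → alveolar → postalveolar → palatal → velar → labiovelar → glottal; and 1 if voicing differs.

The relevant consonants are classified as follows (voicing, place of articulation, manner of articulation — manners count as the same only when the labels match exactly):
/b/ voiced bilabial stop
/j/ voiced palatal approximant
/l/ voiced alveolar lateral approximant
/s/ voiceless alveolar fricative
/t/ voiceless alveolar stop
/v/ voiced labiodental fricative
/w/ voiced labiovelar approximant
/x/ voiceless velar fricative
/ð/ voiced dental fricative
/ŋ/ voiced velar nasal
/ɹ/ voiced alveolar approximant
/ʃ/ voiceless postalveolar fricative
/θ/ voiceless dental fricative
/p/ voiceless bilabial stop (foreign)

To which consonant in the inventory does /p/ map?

b

/b/ is closest: same manner (stop), place distance 0 (bilabial→bilabial), voicing differs (+1); total 1. Next closest is /t/ at distance 3.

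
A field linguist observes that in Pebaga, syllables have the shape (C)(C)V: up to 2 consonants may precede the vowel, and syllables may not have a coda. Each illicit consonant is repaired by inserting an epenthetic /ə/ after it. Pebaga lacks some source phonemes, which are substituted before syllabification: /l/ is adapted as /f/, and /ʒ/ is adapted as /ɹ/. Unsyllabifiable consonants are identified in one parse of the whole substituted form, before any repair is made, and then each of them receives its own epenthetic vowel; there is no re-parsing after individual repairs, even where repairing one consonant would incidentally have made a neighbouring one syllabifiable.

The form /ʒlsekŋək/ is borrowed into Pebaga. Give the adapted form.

Substitution: /ʒ/ → /ɹ/, /l/ → /f/, giving /ɹfsekŋək/.
The consonants /ɹ/, /k/ cannot be parsed into a legal (C)(C)V syllable (no codas are permitted; onsets may contain at most 2 consonants).
Inserting the epenthetic vowel yields /ɹ/ → /ɹə/, /k/ → /kə/.

ɹəfsekŋəkə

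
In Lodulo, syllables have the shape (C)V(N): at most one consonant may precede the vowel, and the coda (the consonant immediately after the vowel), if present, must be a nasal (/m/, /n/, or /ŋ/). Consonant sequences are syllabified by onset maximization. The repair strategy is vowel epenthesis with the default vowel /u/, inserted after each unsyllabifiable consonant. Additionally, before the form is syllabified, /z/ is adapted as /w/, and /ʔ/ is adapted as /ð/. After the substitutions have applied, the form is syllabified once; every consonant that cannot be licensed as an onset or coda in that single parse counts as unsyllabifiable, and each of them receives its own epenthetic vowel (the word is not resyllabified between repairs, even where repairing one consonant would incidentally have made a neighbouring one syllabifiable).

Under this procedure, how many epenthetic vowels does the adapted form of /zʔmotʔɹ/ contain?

After substitution the input is /wðmotðɹ/.
The unsyllabifiable consonants are /w/, /ð/, /t/, /ð/, /ɹ/; each receives one epenthetic vowel.

5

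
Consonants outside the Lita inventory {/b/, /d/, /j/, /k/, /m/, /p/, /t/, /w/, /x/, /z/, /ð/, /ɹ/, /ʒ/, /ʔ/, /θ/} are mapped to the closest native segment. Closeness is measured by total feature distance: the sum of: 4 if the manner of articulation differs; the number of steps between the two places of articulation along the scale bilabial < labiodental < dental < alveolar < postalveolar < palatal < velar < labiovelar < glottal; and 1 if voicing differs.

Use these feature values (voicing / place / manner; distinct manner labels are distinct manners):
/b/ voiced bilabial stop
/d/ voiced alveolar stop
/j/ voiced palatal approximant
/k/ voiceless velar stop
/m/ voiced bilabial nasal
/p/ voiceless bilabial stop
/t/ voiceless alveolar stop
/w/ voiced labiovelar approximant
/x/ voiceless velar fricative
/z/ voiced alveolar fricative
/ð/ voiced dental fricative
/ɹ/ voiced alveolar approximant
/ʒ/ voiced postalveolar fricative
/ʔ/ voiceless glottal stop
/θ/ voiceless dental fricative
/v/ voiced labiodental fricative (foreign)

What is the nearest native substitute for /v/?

ð

/ð/ is closest: same manner (fricative), place distance 1 (labiodental→dental), same voicing; total 1. Next closest is /z/ at distance 2.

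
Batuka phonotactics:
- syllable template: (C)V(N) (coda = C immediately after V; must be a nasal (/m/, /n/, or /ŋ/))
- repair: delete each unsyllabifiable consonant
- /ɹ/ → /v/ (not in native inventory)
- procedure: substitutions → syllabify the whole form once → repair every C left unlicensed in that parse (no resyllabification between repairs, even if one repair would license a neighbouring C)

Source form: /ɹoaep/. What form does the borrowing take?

Substitution: /ɹ/ → /v/, giving /voaep/.
Syllabifying with onset maximization leaves /p/ stranded (only a nasal (/m/, /n/, or /ŋ/) is licensed in coda position; onsets are limited to one consonant).
Each unlicensed consonant is deleted: /p/.

voae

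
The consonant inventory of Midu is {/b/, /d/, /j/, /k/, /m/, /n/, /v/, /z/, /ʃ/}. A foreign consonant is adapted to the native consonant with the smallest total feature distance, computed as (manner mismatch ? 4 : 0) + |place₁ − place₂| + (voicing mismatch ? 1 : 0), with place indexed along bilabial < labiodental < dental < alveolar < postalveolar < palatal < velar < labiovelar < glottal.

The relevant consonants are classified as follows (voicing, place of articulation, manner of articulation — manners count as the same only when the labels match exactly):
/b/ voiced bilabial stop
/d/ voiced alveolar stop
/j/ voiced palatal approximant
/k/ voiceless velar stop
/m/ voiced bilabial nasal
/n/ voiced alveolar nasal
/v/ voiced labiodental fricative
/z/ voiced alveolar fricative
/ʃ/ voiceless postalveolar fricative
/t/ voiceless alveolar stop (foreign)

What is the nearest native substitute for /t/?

d

/d/ is closest: same manner (stop), place distance 0 (alveolar→alveolar), voicing differs (+1); total 1. Next closest is /k/ at distance 3.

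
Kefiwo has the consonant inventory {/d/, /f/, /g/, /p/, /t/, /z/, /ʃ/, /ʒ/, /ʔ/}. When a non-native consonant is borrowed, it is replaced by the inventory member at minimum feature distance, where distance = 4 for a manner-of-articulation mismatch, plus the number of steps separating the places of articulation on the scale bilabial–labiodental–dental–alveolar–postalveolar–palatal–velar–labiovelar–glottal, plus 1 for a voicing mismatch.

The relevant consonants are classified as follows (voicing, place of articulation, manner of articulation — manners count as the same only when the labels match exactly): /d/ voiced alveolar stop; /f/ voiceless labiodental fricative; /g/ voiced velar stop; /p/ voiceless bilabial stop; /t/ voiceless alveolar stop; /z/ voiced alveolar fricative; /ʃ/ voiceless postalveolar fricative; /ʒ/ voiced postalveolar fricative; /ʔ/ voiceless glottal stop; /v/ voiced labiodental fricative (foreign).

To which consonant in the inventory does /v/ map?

/f/ is closest: same manner (fricative), place distance 0 (labiodental→labiodental), voicing differs (+1); total 1. Next closest is /z/ at distance 2.

f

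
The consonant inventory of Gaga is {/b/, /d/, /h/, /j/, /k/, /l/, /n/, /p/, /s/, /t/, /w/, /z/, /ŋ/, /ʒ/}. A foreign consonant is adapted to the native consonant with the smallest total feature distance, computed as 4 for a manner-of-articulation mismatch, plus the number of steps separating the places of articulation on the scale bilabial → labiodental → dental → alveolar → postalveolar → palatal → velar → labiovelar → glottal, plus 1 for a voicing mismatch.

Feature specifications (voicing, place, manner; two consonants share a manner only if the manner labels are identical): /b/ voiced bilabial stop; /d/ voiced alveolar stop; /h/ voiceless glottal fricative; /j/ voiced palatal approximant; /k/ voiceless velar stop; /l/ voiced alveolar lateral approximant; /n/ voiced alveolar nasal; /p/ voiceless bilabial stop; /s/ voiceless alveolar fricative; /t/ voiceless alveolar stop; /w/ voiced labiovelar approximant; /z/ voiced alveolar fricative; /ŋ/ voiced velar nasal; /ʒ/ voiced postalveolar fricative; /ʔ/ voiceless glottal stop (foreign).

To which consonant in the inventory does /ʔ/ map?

/k/ is closest: same manner (stop), place distance 2 (glottal→velar), same voicing; total 2. Next closest is /h/ at distance 4.

k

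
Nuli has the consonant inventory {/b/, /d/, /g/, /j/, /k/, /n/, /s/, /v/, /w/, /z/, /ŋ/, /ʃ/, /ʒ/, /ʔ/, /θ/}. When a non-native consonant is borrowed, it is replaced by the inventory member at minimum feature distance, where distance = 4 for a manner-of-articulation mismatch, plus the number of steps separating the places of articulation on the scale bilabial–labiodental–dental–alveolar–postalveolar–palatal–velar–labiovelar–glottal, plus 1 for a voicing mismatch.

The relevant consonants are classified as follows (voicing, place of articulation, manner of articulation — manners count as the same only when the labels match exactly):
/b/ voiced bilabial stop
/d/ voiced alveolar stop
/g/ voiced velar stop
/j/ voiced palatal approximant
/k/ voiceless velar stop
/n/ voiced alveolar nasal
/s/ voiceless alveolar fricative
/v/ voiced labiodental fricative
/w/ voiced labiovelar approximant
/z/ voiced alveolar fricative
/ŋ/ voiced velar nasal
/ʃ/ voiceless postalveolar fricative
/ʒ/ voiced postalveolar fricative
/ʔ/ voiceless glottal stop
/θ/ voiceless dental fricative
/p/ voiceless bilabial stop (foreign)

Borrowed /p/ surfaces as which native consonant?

b

/b/ is closest: same manner (stop), place distance 0 (bilabial→bilabial), voicing differs (+1); total 1. Next closest is /d/ at distance 4.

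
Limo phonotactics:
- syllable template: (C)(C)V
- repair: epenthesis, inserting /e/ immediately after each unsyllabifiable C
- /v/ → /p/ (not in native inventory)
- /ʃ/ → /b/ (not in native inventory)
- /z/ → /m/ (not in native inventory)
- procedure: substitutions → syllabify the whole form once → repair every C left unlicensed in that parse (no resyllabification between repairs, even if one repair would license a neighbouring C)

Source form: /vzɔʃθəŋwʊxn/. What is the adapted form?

Substitution: /v/ → /p/, /z/ → /m/, /ʃ/ → /b/, giving /pmɔbθəŋwʊxn/.
Under (C)(C)V, the unsyllabifiable consonants are /x/, /n/ (no codas are permitted; onsets may contain at most 2 consonants).
Epenthesis after each stranded consonant: /x/ → /xe/, /n/ → /ne/.

pmɔbθəŋwʊxene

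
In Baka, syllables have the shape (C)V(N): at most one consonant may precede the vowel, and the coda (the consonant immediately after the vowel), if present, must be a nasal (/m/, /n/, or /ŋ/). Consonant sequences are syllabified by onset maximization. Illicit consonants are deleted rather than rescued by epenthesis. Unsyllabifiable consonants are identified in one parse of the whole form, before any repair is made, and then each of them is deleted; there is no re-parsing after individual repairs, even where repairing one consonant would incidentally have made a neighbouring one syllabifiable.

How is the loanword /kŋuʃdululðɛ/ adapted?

Syllabifying with onset maximization leaves /k/, /ʃ/, /l/ stranded (only a nasal (/m/, /n/, or /ŋ/) is licensed in coda position; onsets are limited to one consonant).
Deletion applies to /k/, /ʃ/, /l/.

ŋuduluðɛ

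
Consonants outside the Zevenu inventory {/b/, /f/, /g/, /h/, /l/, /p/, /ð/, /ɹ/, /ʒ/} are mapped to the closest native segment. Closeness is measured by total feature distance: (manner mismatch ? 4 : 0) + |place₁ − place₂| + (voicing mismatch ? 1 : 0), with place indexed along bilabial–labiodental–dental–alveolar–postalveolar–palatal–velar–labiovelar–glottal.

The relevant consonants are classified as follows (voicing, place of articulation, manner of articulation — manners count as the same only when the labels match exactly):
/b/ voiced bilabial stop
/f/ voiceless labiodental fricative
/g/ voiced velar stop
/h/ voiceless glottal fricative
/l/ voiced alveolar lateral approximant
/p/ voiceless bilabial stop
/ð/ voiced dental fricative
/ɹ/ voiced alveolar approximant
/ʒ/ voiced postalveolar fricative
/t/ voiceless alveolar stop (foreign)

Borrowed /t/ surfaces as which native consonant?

p

/p/ is closest: same manner (stop), place distance 3 (alveolar→bilabial), same voicing; total 3. Next closest is /b/ at distance 4.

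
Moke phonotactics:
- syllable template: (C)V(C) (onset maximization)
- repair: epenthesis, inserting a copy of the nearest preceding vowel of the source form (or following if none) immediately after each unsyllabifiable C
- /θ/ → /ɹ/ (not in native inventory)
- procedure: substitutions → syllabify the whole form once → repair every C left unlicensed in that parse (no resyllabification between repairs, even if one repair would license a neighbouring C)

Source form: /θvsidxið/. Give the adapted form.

ɹivisidxið

Substitution: /θ/ → /ɹ/, giving /ɹvsidxið/.
Syllabifying with onset maximization leaves /ɹ/, /v/ stranded (at most one coda consonant is licensed; onsets are limited to one consonant).
Each unlicensed consonant becomes the onset of a new syllable: /ɹ/ → /ɹi/, /v/ → /vi/.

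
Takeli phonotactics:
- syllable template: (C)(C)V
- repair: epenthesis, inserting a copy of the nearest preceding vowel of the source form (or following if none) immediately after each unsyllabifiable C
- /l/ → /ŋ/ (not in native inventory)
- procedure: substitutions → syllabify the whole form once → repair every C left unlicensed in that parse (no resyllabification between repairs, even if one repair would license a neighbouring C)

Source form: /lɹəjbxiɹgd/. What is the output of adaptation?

Substitution: /l/ → /ŋ/, giving /ŋɹəjbxiɹgd/.
Syllabifying with onset maximization leaves /j/, /ɹ/, /g/, /d/ stranded (no codas are permitted; onsets may contain at most 2 consonants).
Each unlicensed consonant becomes the onset of a new syllable: /j/ → /jə/, /ɹ/ → /ɹi/, /g/ → /gi/, /d/ → /di/.

ŋɹəjəbxiɹigidi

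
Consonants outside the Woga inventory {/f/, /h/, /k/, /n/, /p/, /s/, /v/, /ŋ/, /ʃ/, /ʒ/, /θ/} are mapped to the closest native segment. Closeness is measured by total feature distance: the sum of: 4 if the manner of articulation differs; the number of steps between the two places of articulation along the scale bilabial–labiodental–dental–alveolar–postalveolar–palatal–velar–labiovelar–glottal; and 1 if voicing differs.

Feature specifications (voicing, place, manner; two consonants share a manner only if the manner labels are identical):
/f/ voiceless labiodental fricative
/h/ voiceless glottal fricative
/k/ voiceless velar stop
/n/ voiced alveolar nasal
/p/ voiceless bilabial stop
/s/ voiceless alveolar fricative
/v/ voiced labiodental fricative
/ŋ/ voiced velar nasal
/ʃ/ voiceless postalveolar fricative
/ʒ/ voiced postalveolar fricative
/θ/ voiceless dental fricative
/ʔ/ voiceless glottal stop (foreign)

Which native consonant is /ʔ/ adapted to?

k

/k/ is closest: same manner (stop), place distance 2 (glottal→velar), same voicing; total 2. Next closest is /h/ at distance 4.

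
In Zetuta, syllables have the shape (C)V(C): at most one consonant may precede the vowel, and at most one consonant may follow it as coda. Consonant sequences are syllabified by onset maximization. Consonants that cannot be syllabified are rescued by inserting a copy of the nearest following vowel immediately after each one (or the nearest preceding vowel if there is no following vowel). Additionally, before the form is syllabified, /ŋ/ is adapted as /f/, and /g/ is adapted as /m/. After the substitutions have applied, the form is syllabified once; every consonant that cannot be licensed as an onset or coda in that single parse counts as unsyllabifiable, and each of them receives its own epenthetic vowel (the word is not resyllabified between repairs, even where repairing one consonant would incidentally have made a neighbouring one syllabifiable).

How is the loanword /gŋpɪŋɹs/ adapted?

Substitution: /g/ → /m/, /ŋ/ → /f/, giving /mfpɪfɹs/.
Under (C)V(C), the unsyllabifiable consonants are /m/, /f/, /ɹ/, /s/ (at most one coda consonant is licensed; onsets are limited to one consonant).
Each unlicensed consonant becomes the onset of a new syllable: /m/ → /mɪ/, /f/ → /fɪ/, /ɹ/ → /ɹɪ/, /s/ → /sɪ/.

mɪfɪpɪfɹɪsɪ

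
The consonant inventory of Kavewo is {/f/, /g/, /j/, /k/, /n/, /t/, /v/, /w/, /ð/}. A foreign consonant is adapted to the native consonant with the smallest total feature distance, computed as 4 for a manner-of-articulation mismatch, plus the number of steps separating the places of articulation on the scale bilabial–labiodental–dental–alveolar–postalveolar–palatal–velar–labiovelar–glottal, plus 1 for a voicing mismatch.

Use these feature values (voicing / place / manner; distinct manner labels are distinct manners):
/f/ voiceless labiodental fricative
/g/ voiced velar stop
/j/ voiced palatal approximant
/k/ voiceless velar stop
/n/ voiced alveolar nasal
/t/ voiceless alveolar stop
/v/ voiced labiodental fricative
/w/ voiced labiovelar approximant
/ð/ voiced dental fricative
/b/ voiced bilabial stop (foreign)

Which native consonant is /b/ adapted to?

t

/t/ is closest: same manner (stop), place distance 3 (bilabial→alveolar), voicing differs (+1); total 4. Next closest is /v/ at distance 5.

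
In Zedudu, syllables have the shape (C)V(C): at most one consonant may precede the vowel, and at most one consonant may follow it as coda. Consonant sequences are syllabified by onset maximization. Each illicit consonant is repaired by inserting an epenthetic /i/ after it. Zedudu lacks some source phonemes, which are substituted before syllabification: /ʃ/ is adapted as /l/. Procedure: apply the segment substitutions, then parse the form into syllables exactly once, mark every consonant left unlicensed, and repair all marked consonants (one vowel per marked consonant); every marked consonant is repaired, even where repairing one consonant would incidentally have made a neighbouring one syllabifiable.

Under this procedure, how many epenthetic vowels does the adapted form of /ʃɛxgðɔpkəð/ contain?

1

After substitution the input is /lɛxgðɔpkəð/.
The unsyllabifiable consonants are /g/; each receives one epenthetic vowel.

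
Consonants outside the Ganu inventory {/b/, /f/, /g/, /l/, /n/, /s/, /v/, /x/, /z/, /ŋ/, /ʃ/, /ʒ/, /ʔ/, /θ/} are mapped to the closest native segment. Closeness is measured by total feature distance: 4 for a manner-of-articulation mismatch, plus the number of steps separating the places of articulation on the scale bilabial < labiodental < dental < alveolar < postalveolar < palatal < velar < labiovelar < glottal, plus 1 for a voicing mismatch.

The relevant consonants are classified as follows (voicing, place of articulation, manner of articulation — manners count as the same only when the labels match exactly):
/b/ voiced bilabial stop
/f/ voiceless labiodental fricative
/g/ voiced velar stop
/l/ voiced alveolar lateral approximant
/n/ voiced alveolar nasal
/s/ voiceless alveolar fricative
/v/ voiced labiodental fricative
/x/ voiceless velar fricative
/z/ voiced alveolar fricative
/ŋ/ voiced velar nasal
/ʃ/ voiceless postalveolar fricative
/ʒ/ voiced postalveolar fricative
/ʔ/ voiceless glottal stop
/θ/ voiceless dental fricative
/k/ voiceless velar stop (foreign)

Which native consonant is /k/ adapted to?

g

/g/ is closest: same manner (stop), place distance 0 (velar→velar), voicing differs (+1); total 1. Next closest is /ʔ/ at distance 2.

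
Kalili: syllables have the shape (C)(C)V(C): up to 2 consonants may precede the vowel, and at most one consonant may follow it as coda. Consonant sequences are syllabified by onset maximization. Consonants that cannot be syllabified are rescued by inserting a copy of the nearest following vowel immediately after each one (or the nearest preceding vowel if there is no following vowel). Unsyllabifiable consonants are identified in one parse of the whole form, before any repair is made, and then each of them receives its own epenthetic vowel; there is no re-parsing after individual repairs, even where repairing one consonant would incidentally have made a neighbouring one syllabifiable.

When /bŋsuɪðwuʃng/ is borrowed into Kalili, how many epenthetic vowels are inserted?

3

The unsyllabifiable consonants are /b/, /n/, /g/; each receives one epenthetic vowel.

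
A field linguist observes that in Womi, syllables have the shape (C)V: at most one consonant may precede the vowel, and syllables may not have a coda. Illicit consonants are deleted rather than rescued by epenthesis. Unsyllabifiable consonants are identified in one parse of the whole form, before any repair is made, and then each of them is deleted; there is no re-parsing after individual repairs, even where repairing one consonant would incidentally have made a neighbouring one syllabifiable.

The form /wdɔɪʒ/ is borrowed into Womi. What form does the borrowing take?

Under (C)V, the unsyllabifiable consonants are /w/, /ʒ/ (no codas are permitted; onsets are limited to one consonant).
Each unlicensed consonant is deleted: /w/, /ʒ/.

dɔɪ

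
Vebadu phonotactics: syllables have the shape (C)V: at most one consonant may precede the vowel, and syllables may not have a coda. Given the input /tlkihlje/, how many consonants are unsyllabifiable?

Syllabifying with onset maximization leaves /t/, /l/, /h/, /l/ stranded (no codas are permitted; onsets are limited to one consonant).

4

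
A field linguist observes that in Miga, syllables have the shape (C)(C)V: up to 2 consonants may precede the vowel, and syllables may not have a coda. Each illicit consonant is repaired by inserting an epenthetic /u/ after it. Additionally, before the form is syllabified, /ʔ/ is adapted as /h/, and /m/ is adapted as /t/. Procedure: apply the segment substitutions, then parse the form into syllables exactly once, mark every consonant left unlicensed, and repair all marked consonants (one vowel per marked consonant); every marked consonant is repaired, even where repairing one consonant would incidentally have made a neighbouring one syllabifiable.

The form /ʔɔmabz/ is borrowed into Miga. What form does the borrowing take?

hɔtabuzu

Substitution: /ʔ/ → /h/, /m/ → /t/, giving /hɔtabz/.
The consonants /b/, /z/ cannot be parsed into a legal (C)(C)V syllable (no codas are permitted; onsets may contain at most 2 consonants).
Epenthesis after each stranded consonant: /b/ → /bu/, /z/ → /zu/.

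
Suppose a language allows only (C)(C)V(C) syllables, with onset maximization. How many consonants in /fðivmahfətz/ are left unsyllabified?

1

Syllabifying with onset maximization leaves /z/ stranded (at most one coda consonant is licensed; onsets may contain at most 2 consonants).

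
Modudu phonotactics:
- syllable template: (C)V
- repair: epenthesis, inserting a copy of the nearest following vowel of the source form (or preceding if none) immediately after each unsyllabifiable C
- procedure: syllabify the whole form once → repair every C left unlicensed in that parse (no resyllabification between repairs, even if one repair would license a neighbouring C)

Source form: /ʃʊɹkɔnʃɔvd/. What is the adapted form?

The consonants /ɹ/, /n/, /v/, /d/ cannot be parsed into a legal (C)V syllable (no codas are permitted; onsets are limited to one consonant).
Epenthesis after each stranded consonant: /ɹ/ → /ɹɔ/, /n/ → /nɔ/, /v/ → /vɔ/, /d/ → /dɔ/.

ʃʊɹɔkɔnɔʃɔvɔdɔ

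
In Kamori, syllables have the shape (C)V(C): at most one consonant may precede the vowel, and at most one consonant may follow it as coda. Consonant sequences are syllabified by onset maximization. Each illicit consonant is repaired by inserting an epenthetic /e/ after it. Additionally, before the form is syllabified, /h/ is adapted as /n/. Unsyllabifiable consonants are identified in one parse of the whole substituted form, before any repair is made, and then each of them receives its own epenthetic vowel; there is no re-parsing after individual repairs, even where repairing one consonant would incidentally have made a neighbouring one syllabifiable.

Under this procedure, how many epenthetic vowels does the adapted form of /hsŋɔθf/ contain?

3

After substitution the input is /nsŋɔθf/.
The unsyllabifiable consonants are /n/, /s/, /f/; each receives one epenthetic vowel.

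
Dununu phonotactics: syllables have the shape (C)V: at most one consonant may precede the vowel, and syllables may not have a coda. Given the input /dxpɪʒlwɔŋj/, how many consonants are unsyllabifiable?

6

The consonants /d/, /x/, /ʒ/, /l/, /ŋ/, /j/ cannot be parsed into a legal (C)V syllable (no codas are permitted; onsets are limited to one consonant).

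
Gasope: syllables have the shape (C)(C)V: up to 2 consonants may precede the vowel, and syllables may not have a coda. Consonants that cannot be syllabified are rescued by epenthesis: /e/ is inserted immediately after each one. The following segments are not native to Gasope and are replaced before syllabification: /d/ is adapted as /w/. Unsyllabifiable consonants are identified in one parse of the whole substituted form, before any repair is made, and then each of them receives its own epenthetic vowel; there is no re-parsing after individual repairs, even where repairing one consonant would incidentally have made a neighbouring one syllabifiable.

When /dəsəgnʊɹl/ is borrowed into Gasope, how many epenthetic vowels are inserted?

After substitution the input is /wəsəgnʊɹl/.
The unsyllabifiable consonants are /ɹ/, /l/; each receives one epenthetic vowel.

2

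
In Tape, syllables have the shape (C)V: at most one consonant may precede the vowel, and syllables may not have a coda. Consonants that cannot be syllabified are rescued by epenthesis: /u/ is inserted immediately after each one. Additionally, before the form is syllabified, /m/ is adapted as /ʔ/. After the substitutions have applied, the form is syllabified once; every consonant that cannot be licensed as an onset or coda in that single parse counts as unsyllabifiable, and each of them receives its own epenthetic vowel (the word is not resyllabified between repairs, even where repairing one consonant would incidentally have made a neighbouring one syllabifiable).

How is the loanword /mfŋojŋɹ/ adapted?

Substitution: /m/ → /ʔ/, giving /ʔfŋojŋɹ/.
Syllabifying with onset maximization leaves /ʔ/, /f/, /j/, /ŋ/, /ɹ/ stranded (no codas are permitted; onsets are limited to one consonant).
Each unlicensed consonant becomes the onset of a new syllable: /ʔ/ → /ʔu/, /f/ → /fu/, /j/ → /ju/, /ŋ/ → /ŋu/, /ɹ/ → /ɹu/.

ʔufuŋojuŋuɹu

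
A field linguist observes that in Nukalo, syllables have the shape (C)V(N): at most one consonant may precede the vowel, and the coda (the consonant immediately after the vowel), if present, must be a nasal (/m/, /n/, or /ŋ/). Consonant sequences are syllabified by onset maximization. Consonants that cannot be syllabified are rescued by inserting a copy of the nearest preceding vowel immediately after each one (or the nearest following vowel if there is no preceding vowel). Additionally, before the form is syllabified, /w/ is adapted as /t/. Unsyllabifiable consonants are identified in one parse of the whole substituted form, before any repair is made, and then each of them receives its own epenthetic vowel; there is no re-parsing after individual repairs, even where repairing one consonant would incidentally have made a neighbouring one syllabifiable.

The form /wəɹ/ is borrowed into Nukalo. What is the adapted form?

Substitution: /w/ → /t/, giving /təɹ/.
Syllabifying with onset maximization leaves /ɹ/ stranded (only a nasal (/m/, /n/, or /ŋ/) is licensed in coda position; onsets are limited to one consonant).
Epenthesis after each stranded consonant: /ɹ/ → /ɹə/.

təɹə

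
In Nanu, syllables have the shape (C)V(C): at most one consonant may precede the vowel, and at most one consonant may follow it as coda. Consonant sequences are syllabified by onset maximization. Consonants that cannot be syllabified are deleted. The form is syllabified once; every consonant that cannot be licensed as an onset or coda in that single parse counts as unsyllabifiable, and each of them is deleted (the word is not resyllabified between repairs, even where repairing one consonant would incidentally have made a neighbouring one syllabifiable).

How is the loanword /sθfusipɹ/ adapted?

fusip

Under (C)V(C), the unsyllabifiable consonants are /s/, /θ/, /ɹ/ (at most one coda consonant is licensed; onsets are limited to one consonant).
Each unlicensed consonant is deleted: /s/, /θ/, /ɹ/.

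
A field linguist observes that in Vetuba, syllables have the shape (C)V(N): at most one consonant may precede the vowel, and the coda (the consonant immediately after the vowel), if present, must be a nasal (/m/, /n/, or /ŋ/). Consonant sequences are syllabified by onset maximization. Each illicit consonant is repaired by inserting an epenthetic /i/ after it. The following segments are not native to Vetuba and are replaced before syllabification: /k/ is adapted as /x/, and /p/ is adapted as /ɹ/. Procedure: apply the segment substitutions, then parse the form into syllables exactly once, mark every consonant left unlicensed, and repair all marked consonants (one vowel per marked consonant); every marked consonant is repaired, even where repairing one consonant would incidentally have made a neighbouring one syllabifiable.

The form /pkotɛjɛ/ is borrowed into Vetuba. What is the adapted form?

Substitution: /p/ → /ɹ/, /k/ → /x/, giving /ɹxotɛjɛ/.
The consonants /ɹ/ cannot be parsed into a legal (C)V(N) syllable (only a nasal (/m/, /n/, or /ŋ/) is licensed in coda position; onsets are limited to one consonant).
Epenthesis after each stranded consonant: /ɹ/ → /ɹi/.

ɹixotɛjɛ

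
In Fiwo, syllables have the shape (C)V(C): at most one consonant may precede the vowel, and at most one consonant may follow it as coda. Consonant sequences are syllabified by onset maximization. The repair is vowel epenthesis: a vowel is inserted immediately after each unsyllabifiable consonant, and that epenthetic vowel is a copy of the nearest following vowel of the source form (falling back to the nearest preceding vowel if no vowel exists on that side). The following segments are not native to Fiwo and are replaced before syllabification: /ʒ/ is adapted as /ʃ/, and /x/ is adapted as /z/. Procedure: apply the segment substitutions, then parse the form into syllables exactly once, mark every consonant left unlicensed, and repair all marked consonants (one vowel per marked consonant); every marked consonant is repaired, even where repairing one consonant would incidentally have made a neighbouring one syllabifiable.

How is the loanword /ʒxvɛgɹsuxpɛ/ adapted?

ʃɛzɛvɛgɹusuzpɛ

Substitution: /ʒ/ → /ʃ/, /x/ → /z/, giving /ʃzvɛgɹsuzpɛ/.
Under (C)V(C), the unsyllabifiable consonants are /ʃ/, /z/, /ɹ/ (at most one coda consonant is licensed; onsets are limited to one consonant).
Inserting the epenthetic vowel yields /ʃ/ → /ʃɛ/, /z/ → /zɛ/, /ɹ/ → /ɹu/.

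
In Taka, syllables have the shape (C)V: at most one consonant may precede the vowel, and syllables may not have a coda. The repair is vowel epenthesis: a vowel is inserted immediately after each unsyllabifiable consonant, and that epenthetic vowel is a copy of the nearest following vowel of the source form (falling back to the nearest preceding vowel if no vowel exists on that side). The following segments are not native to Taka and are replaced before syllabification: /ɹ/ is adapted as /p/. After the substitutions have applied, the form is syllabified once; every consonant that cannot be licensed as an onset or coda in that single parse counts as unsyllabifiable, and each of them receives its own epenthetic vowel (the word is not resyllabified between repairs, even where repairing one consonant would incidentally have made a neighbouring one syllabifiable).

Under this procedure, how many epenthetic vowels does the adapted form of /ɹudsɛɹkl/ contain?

After substitution the input is /pudsɛpkl/.
The unsyllabifiable consonants are /d/, /p/, /k/, /l/; each receives one epenthetic vowel.

4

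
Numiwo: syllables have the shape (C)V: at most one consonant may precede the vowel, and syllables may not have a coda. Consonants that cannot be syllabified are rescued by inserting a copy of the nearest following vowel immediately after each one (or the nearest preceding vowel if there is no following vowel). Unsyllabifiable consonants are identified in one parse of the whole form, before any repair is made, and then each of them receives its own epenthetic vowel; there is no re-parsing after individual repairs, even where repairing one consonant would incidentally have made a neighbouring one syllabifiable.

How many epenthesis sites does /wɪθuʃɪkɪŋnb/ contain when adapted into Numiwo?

3

The unsyllabifiable consonants are /ŋ/, /n/, /b/; each receives one epenthetic vowel.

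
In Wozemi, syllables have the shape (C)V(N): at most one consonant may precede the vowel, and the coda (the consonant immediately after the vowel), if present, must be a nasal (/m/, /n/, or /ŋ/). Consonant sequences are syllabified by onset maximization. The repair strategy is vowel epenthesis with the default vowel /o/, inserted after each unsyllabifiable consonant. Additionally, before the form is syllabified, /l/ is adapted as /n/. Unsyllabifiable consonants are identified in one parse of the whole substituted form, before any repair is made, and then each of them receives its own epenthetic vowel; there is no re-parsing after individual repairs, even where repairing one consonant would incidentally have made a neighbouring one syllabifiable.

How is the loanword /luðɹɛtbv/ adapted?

nuðoɹɛtobovo

Substitution: /l/ → /n/, giving /nuðɹɛtbv/.
Syllabifying with onset maximization leaves /ð/, /t/, /b/, /v/ stranded (only a nasal (/m/, /n/, or /ŋ/) is licensed in coda position; onsets are limited to one consonant).
Inserting the epenthetic vowel yields /ð/ → /ðo/, /t/ → /to/, /b/ → /bo/, /v/ → /vo/.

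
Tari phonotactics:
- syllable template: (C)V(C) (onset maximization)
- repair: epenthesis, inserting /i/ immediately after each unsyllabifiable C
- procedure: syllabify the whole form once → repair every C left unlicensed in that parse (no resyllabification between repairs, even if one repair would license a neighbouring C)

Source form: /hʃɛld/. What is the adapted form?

hiʃɛldi

Under (C)V(C), the unsyllabifiable consonants are /h/, /d/ (at most one coda consonant is licensed; onsets are limited to one consonant).
Epenthesis after each stranded consonant: /h/ → /hi/, /d/ → /di/.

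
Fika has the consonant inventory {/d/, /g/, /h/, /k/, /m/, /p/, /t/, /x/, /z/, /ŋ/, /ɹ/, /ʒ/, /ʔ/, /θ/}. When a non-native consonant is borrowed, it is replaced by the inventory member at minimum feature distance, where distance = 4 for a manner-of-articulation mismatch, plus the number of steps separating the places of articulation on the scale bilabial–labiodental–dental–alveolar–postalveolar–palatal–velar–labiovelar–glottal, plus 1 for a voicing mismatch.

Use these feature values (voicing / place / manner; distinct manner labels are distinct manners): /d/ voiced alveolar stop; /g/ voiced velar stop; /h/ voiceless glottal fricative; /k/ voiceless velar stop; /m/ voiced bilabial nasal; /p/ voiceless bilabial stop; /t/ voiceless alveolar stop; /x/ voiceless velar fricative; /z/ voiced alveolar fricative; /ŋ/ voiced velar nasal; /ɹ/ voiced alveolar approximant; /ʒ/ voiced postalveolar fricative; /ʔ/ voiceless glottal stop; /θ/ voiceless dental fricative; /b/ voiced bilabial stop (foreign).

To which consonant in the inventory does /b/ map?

p

/p/ is closest: same manner (stop), place distance 0 (bilabial→bilabial), voicing differs (+1); total 1. Next closest is /d/ at distance 3.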